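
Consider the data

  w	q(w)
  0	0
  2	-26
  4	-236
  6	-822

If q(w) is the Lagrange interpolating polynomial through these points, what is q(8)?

-1976

L_0(8) = (6)·(4)·(2)/[(-2)·(-4)·(-6)] = -1
L_1(8) = (8)·(4)·(2)/[(2)·(-2)·(-4)] = 4
L_2(8) = (8)·(6)·(2)/[(4)·(2)·(-2)] = -6
L_3(8) = (8)·(6)·(4)/[(6)·(4)·(2)] = 4
Sum: 0 + (-26)·(4) + (-236)·(-6) + (-822)·(4) = -1976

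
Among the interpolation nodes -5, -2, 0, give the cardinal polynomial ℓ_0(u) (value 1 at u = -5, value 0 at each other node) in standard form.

ℓ_0(u) = (1/15)u^2 + (2/15)u

ℓ_0(u) = (u + 2)u / [(-3)·(-5)]
       = (u^2 + 2u) / (15)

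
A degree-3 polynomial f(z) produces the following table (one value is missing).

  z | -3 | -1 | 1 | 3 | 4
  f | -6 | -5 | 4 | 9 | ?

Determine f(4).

25/4

The 4 known values determine f uniquely (degree ≤ 3).
Evaluate each Lagrange basis at z = 4:
L_0(4) = (5)·(3)·(1)/[(-2)·(-4)·(-6)] = -5/16
L_1(4) = (7)·(3)·(1)/[(2)·(-2)·(-4)] = 21/16
L_2(4) = (7)·(5)·(1)/[(4)·(2)·(-2)] = -35/16
L_3(4) = (7)·(5)·(3)/[(6)·(4)·(2)] = 35/16
Sum: (-6)·(-5/16) + (-5)·(21/16) + 4·(-35/16) + 9·(35/16) = 25/4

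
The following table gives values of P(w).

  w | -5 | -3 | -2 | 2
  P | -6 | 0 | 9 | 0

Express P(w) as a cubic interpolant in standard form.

P(w) = -(17/28)w^3 - (57/14)w^2 + (5/28)w + 291/14

Newton's divided differences:
P[-5,-3] = (0 - (-6)) / (-3 - (-5)) = 3
P[-3,-2] = (9 - 0) / (-2 - (-3)) = 9
P[-2,2] = (0 - 9) / (2 - (-2)) = -9/4
P[-5,-3,-2] = (9 - 3) / (-2 - (-5)) = 2
P[-3,-2,2] = (-9/4 - 9) / (2 - (-3)) = -9/4
P[-5,-3,-2,2] = (-9/4 - 2) / (2 - (-5)) = -17/28
P(w) = -6 + 3·(w + 5) + 2·(w + 5)(w + 3) + (-17/28)·(w + 5)(w + 3)(w + 2)
Expanding: P(w) = -(17/28)w^3 - (57/14)w^2 + (5/28)w + 291/14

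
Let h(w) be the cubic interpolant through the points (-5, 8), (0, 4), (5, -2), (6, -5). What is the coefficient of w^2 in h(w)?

-1/25

L_0(w) = w(w - 5)(w - 6) / [-550] = -(1/550)w^3 + (1/50)w^2 - (3/55)w
L_1(w) = (w + 5)(w - 5)(w - 6) / [150] = (1/150)w^3 - (1/25)w^2 - (1/6)w + 1
L_2(w) = (w + 5)w(w - 6) / [-50] = -(1/50)w^3 + (1/50)w^2 + (3/5)w
L_3(w) = (w + 5)w(w - 5) / [66] = (1/66)w^3 - (25/66)w
h(w) = 8·L_0 + 4·L_1 + (-2)·L_2 + (-5)·L_3
Only the coefficient of w^2 is needed; take it from each L_i and combine:
8·(1/50) + 4·(-1/25) + (-2)·(1/50) + (-5)·(0) = -1/25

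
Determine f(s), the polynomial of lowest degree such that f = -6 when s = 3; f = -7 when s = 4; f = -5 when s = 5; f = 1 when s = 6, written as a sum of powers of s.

L_0(s) = (s - 4)(s - 5)(s - 6) / [-6] = -(1/6)s^3 + (5/2)s^2 - (37/3)s + 20
L_1(s) = (s - 3)(s - 5)(s - 6) / [2] = (1/2)s^3 - 7s^2 + (63/2)s - 45
L_2(s) = (s - 3)(s - 4)(s - 6) / [-2] = -(1/2)s^3 + (13/2)s^2 - 27s + 36
L_3(s) = (s - 3)(s - 4)(s - 5) / [6] = (1/6)s^3 - 2s^2 + (47/6)s - 10
f(s) = (-6)·L_0 + (-7)·L_1 + (-5)·L_2 + 1·L_3
  (-6)·L_0(s) = s^3 - 15s^2 + 74s - 120
  (-7)·L_1(s) = -(7/2)s^3 + 49s^2 - (441/2)s + 315
  (-5)·L_2(s) = (5/2)s^3 - (65/2)s^2 + 135s - 180
  1·L_3(s) = (1/6)s^3 - 2s^2 + (47/6)s - 10
Adding term by term: (1/6)s^3 - (1/2)s^2 - (11/3)s + 5

f(s) = (1/6)s^3 - (1/2)s^2 - (11/3)s + 5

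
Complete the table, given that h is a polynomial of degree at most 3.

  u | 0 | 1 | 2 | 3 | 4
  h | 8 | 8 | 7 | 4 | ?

The 4 known values determine h uniquely (degree ≤ 3).
Evaluate each Lagrange basis at u = 4:
L_0(4) = (3)·(2)·(1)/[(-1)·(-2)·(-3)] = -1
L_1(4) = (4)·(2)·(1)/[(1)·(-1)·(-2)] = 4
L_2(4) = (4)·(3)·(1)/[(2)·(1)·(-1)] = -6
L_3(4) = (4)·(3)·(2)/[(3)·(2)·(1)] = 4
Sum: 8·(-1) + 8·(4) + 7·(-6) + 4·(4) = -2

-2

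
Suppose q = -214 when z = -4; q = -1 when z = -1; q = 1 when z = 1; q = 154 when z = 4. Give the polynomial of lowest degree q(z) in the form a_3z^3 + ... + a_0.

Newton's divided differences:
q[-4,-1] = (-1 - (-214)) / (-1 - (-4)) = 71
q[-1,1] = (1 - (-1)) / (1 - (-1)) = 1
q[1,4] = (154 - 1) / (4 - 1) = 51
q[-4,-1,1] = (1 - 71) / (1 - (-4)) = -14
q[-1,1,4] = (51 - 1) / (4 - (-1)) = 10
q[-4,-1,1,4] = (10 - (-14)) / (4 - (-4)) = 3
q(z) = -214 + 71·(z + 4) + (-14)·(z + 4)(z + 1) + 3·(z + 4)(z + 1)(z - 1)
Expanding: q(z) = 3z^3 - 2z^2 - 2z + 2

q(z) = 3z^3 - 2z^2 - 2z + 2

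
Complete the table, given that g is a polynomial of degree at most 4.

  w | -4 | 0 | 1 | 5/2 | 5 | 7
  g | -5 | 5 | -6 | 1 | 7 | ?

-23717/130

The 5 known values determine g uniquely (degree ≤ 4).
L_0(7) = (7)·(6)·(9/2)·(2)/[(-4)·(-5)·(-13/2)·(-9)] = 21/65
L_1(7) = (11)·(6)·(9/2)·(2)/[(4)·(-1)·(-5/2)·(-5)] = -297/25
L_2(7) = (11)·(7)·(9/2)·(2)/[(5)·(1)·(-3/2)·(-4)] = 231/10
L_3(7) = (11)·(7)·(6)·(2)/[(13/2)·(5/2)·(3/2)·(-5/2)] = -4928/325
L_4(7) = (11)·(7)·(6)·(9/2)/[(9)·(5)·(4)·(5/2)] = 231/50
Sum: (-5)·(21/65) + 5·(-297/25) + (-6)·(231/10) + 1·(-4928/325) + 7·(231/50) = -23717/130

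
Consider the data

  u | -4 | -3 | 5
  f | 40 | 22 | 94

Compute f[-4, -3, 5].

f[-4,-3] = (22 - 40) / (-3 - (-4)) = -18
f[-3,5] = (94 - 22) / (5 - (-3)) = 9
f[-4,-3,5] = (9 - (-18)) / (5 - (-4)) = 3

3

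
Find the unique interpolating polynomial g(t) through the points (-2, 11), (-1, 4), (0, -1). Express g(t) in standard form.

g(t) = t^2 - 4t - 1

Build the Lagrange basis polynomials:
L_0(t) = (t + 1)t / [2] = (1/2)t^2 + (1/2)t
L_1(t) = (t + 2)t / [-1] = -t^2 - 2t
L_2(t) = (t + 2)(t + 1) / [2] = (1/2)t^2 + (3/2)t + 1
g(t) = 11·L_0 + 4·L_1 + (-1)·L_2
  11·L_0(t) = (11/2)t^2 + (11/2)t
  4·L_1(t) = -4t^2 - 8t
  (-1)·L_2(t) = -(1/2)t^2 - (3/2)t - 1
Adding term by term: t^2 - 4t - 1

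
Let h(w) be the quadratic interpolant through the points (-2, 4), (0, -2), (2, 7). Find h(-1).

L_0(-1) = (-1)·(-3)/[(-2)·(-4)] = 3/8
L_1(-1) = (1)·(-3)/[(2)·(-2)] = 3/4
L_2(-1) = (1)·(-1)/[(4)·(2)] = -1/8
Sum: 4·(3/8) + (-2)·(3/4) + 7·(-1/8) = -7/8

-7/8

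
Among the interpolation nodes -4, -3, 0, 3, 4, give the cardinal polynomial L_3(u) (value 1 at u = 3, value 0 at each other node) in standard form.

L_3(u) = -(1/126)u^4 - (1/42)u^3 + (8/63)u^2 + (8/21)u

L_3(u) = (u + 4)(u + 3)u(u - 4) / [(7)·(6)·(3)·(-1)]
       = (u^4 + 3u^3 - 16u^2 - 48u) / (-126)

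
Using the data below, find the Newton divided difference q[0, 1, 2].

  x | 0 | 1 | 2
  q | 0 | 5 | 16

3

q[0,1] = (5 - 0) / (1 - 0) = 5
q[1,2] = (16 - 5) / (2 - 1) = 11
q[0,1,2] = (11 - 5) / (2 - 0) = 3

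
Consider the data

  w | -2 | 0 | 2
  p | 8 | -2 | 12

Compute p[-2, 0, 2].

p[-2,0] = (-2 - 8) / (0 - (-2)) = -5
p[0,2] = (12 - (-2)) / (2 - 0) = 7
p[-2,0,2] = (7 - (-5)) / (2 - (-2)) = 3

3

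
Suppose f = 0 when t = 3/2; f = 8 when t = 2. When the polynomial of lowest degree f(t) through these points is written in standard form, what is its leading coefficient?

16

The leading coefficient equals the top divided difference f[3/2,2].
f[3/2,2] = (8 - 0) / (2 - 3/2) = 16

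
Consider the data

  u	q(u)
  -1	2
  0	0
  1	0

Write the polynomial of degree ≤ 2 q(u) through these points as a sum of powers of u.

Build the Lagrange basis polynomials:
L_0(u) = u(u - 1) / [2] = (1/2)u^2 - (1/2)u
L_1(u) = (u + 1)(u - 1) / [-1] = -u^2 + 1
L_2(u) = (u + 1)u / [2] = (1/2)u^2 + (1/2)u
q(u) = 2·L_0 + 0·L_1 + 0·L_2
  2·L_0(u) = u^2 - u
  0·L_1(u) = 0
  0·L_2(u) = 0
Adding term by term: u^2 - u

q(u) = u^2 - u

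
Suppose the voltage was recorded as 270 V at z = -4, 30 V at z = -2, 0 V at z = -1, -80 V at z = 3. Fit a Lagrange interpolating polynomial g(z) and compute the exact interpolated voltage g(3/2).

-5

Evaluate each Lagrange basis at z = 3/2:
L_0(3/2) = (7/2)·(5/2)·(-3/2)/[(-2)·(-3)·(-7)] = 5/16
L_1(3/2) = (11/2)·(5/2)·(-3/2)/[(2)·(-1)·(-5)] = -33/16
L_2(3/2) = (11/2)·(7/2)·(-3/2)/[(3)·(1)·(-4)] = 77/32
L_3(3/2) = (11/2)·(7/2)·(5/2)/[(7)·(5)·(4)] = 11/32
Sum: 270·(5/16) + 30·(-33/16) + 0 + (-80)·(11/32) = -5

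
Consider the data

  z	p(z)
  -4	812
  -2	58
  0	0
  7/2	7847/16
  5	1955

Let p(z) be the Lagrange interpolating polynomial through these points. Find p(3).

273

Evaluate each Lagrange basis at z = 3:
L_0(3) = (5)·(3)·(-1/2)·(-2)/[(-2)·(-4)·(-15/2)·(-9)] = 1/36
L_1(3) = (7)·(3)·(-1/2)·(-2)/[(2)·(-2)·(-11/2)·(-7)] = -3/22
L_2(3) = (7)·(5)·(-1/2)·(-2)/[(4)·(2)·(-7/2)·(-5)] = 1/4
L_3(3) = (7)·(5)·(3)·(-2)/[(15/2)·(11/2)·(7/2)·(-3/2)] = 32/33
L_4(3) = (7)·(5)·(3)·(-1/2)/[(9)·(7)·(5)·(3/2)] = -1/9
Sum: 812·(1/36) + 58·(-3/22) + 0 + 7847/16·(32/33) + 1955·(-1/9) = 273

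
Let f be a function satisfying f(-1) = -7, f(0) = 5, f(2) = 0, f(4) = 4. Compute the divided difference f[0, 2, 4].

f[0,2] = (0 - 5) / (2 - 0) = -5/2
f[2,4] = (4 - 0) / (4 - 2) = 2
f[0,2,4] = (2 - (-5/2)) / (4 - 0) = 9/8

9/8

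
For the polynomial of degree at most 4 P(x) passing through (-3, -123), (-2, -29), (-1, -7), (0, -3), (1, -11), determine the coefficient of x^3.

L_0(x) = (x + 2)(x + 1)x(x - 1) / [24] = (1/24)x^4 + (1/12)x^3 - (1/24)x^2 - (1/12)x
L_1(x) = (x + 3)(x + 1)x(x - 1) / [-6] = -(1/6)x^4 - (1/2)x^3 + (1/6)x^2 + (1/2)x
L_2(x) = (x + 3)(x + 2)x(x - 1) / [4] = (1/4)x^4 + x^3 + (1/4)x^2 - (3/2)x
L_3(x) = (x + 3)(x + 2)(x + 1)(x - 1) / [-6] = -(1/6)x^4 - (5/6)x^3 - (5/6)x^2 + (5/6)x + 1
L_4(x) = (x + 3)(x + 2)(x + 1)x / [24] = (1/24)x^4 + (1/4)x^3 + (11/24)x^2 + (1/4)x
P(x) = (-123)·L_0 + (-29)·L_1 + (-7)·L_2 + (-3)·L_3 + (-11)·L_4
Only the coefficient of x^3 is needed; take it from each L_i and combine:
(-123)·(1/12) + (-29)·(-1/2) + (-7)·(1) + (-3)·(-5/6) + (-11)·(1/4) = -3

-3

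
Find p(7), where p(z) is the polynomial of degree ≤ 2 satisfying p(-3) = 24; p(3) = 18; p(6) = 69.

94

Evaluate each Lagrange basis at z = 7:
L_0(7) = (4)·(1)/[(-6)·(-9)] = 2/27
L_1(7) = (10)·(1)/[(6)·(-3)] = -5/9
L_2(7) = (10)·(4)/[(9)·(3)] = 40/27
Sum: 24·(2/27) + 18·(-5/9) + 69·(40/27) = 94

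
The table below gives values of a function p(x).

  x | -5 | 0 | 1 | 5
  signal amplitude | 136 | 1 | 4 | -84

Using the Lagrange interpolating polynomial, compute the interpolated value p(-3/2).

17/8

L_0(-3/2) = (-3/2)·(-5/2)·(-13/2)/[(-5)·(-6)·(-10)] = 13/160
L_1(-3/2) = (7/2)·(-5/2)·(-13/2)/[(5)·(-1)·(-5)] = 91/40
L_2(-3/2) = (7/2)·(-3/2)·(-13/2)/[(6)·(1)·(-4)] = -91/64
L_3(-3/2) = (7/2)·(-3/2)·(-5/2)/[(10)·(5)·(4)] = 21/320
Sum: 136·(13/160) + 1·(91/40) + 4·(-91/64) + (-84)·(21/320) = 17/8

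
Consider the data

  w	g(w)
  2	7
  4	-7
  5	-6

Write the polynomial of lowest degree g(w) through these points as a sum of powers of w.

g(w) = (8/3)w^2 - 23w + 127/3

Newton's divided differences:
g[2,4] = (-7 - 7) / (4 - 2) = -7
g[4,5] = (-6 - (-7)) / (5 - 4) = 1
g[2,4,5] = (1 - (-7)) / (5 - 2) = 8/3
g(w) = 7 + (-7)·(w - 2) + (8/3)·(w - 2)(w - 4)
Expanding: g(w) = (8/3)w^2 - 23w + 127/3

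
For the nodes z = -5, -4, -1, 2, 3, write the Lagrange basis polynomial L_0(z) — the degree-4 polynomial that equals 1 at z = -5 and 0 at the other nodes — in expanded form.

L_0(z) = (1/224)z^4 - (15/224)z^2 + (5/112)z + 3/28

L_0(z) = (z + 4)(z + 1)(z - 2)(z - 3) / [(-1)·(-4)·(-7)·(-8)]
       = (z^4 - 15z^2 + 10z + 24) / (224)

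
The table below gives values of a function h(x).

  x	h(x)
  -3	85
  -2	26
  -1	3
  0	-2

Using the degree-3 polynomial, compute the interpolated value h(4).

Using Newton's divided-difference form:
h[-3,-2] = (26 - 85) / (-2 - (-3)) = -59
h[-2,-1] = (3 - 26) / (-1 - (-2)) = -23
h[-1,0] = (-2 - 3) / (0 - (-1)) = -5
h[-3,-2,-1] = (-23 - (-59)) / (-1 - (-3)) = 18
h[-2,-1,0] = (-5 - (-23)) / (0 - (-2)) = 9
h[-3,-2,-1,0] = (9 - 18) / (0 - (-3)) = -3
h(4) = 85 + (-59)·(7) + 18·(7)·(6) + (-3)·(7)·(6)·(5) = -202

-202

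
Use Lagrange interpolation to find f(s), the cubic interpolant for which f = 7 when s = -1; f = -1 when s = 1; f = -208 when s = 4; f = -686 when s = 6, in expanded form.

Build the Lagrange basis polynomials:
L_0(s) = (s - 1)(s - 4)(s - 6) / [-70] = -(1/70)s^3 + (11/70)s^2 - (17/35)s + 12/35
L_1(s) = (s + 1)(s - 4)(s - 6) / [30] = (1/30)s^3 - (3/10)s^2 + (7/15)s + 4/5
L_2(s) = (s + 1)(s - 1)(s - 6) / [-30] = -(1/30)s^3 + (1/5)s^2 + (1/30)s - 1/5
L_3(s) = (s + 1)(s - 1)(s - 4) / [70] = (1/70)s^3 - (2/35)s^2 - (1/70)s + 2/35
f(s) = 7·L_0 + (-1)·L_1 + (-208)·L_2 + (-686)·L_3
  7·L_0(s) = -(1/10)s^3 + (11/10)s^2 - (17/5)s + 12/5
  (-1)·L_1(s) = -(1/30)s^3 + (3/10)s^2 - (7/15)s - 4/5
  (-208)·L_2(s) = (104/15)s^3 - (208/5)s^2 - (104/15)s + 208/5
  (-686)·L_3(s) = -(49/5)s^3 + (196/5)s^2 + (49/5)s - 196/5
Adding term by term: -3s^3 - s^2 - s + 4

f(s) = -3s^3 - s^2 - s + 4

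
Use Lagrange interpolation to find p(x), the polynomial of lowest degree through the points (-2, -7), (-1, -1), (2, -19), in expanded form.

Build the Lagrange basis polynomials:
L_0(x) = (x + 1)(x - 2) / [4] = (1/4)x^2 - (1/4)x - 1/2
L_1(x) = (x + 2)(x - 2) / [-3] = -(1/3)x^2 + 4/3
L_2(x) = (x + 2)(x + 1) / [12] = (1/12)x^2 + (1/4)x + 1/6
p(x) = (-7)·L_0 + (-1)·L_1 + (-19)·L_2
  (-7)·L_0(x) = -(7/4)x^2 + (7/4)x + 7/2
  (-1)·L_1(x) = (1/3)x^2 - 4/3
  (-19)·L_2(x) = -(19/12)x^2 - (19/4)x - 19/6
Adding term by term: -3x^2 - 3x - 1

p(x) = -3x^2 - 3x - 1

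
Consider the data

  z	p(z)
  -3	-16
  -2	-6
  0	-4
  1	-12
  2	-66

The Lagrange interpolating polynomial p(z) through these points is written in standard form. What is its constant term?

Build the Lagrange basis polynomials:
L_0(z) = (z + 2)z(z - 1)(z - 2) / [60] = (1/60)z^4 - (1/60)z^3 - (1/15)z^2 + (1/15)z
L_1(z) = (z + 3)z(z - 1)(z - 2) / [-24] = -(1/24)z^4 + (7/24)z^2 - (1/4)z
L_2(z) = (z + 3)(z + 2)(z - 1)(z - 2) / [12] = (1/12)z^4 + (1/6)z^3 - (7/12)z^2 - (2/3)z + 1
L_3(z) = (z + 3)(z + 2)z(z - 2) / [-12] = -(1/12)z^4 - (1/4)z^3 + (1/3)z^2 + z
L_4(z) = (z + 3)(z + 2)z(z - 1) / [40] = (1/40)z^4 + (1/10)z^3 + (1/40)z^2 - (3/20)z
p(z) = (-16)·L_0 + (-6)·L_1 + (-4)·L_2 + (-12)·L_3 + (-66)·L_4
Only the constant term is needed; take it from each L_i and combine:
(-16)·(0) + (-6)·(0) + (-4)·(1) + (-12)·(0) + (-66)·(0) = -4

-4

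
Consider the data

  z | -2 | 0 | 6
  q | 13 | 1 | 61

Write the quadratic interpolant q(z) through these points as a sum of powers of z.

q(z) = 2z^2 - 2z + 1

Build the Lagrange basis polynomials:
L_0(z) = z(z - 6) / [16] = (1/16)z^2 - (3/8)z
L_1(z) = (z + 2)(z - 6) / [-12] = -(1/12)z^2 + (1/3)z + 1
L_2(z) = (z + 2)z / [48] = (1/48)z^2 + (1/24)z
q(z) = 13·L_0 + 1·L_1 + 61·L_2
  13·L_0(z) = (13/16)z^2 - (39/8)z
  1·L_1(z) = -(1/12)z^2 + (1/3)z + 1
  61·L_2(z) = (61/48)z^2 + (61/24)z
Adding term by term: 2z^2 - 2z + 1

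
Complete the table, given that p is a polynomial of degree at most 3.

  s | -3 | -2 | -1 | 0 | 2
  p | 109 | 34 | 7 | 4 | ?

-26

The 4 known values determine p uniquely (degree ≤ 3).
L_0(2) = (4)·(3)·(2)/[(-1)·(-2)·(-3)] = -4
L_1(2) = (5)·(3)·(2)/[(1)·(-1)·(-2)] = 15
L_2(2) = (5)·(4)·(2)/[(2)·(1)·(-1)] = -20
L_3(2) = (5)·(4)·(3)/[(3)·(2)·(1)] = 10
Sum: 109·(-4) + 34·(15) + 7·(-20) + 4·(10) = -26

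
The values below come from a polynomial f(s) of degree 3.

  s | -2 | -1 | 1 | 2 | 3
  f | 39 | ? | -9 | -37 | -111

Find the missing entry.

5

The 4 known values determine f uniquely (degree ≤ 3).
Evaluate each Lagrange basis at s = -1:
L_0(-1) = (-2)·(-3)·(-4)/[(-3)·(-4)·(-5)] = 2/5
L_1(-1) = (1)·(-3)·(-4)/[(3)·(-1)·(-2)] = 2
L_2(-1) = (1)·(-2)·(-4)/[(4)·(1)·(-1)] = -2
L_3(-1) = (1)·(-2)·(-3)/[(5)·(2)·(1)] = 3/5
Sum: 39·(2/5) + (-9)·(2) + (-37)·(-2) + (-111)·(3/5) = 5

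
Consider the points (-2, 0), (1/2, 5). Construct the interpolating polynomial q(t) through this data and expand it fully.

Build the Lagrange basis polynomials:
L_0(t) = (t - 1/2) / [-5/2] = -(2/5)t + 1/5
L_1(t) = (t + 2) / [5/2] = (2/5)t + 4/5
q(t) = 0·L_0 + 5·L_1
  0·L_0(t) = 0
  5·L_1(t) = 2t + 4
Adding term by term: 2t + 4

q(t) = 2t + 4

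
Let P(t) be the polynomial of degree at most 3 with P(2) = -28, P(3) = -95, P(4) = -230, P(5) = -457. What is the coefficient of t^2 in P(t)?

L_0(t) = (t - 3)(t - 4)(t - 5) / [-6] = -(1/6)t^3 + 2t^2 - (47/6)t + 10
L_1(t) = (t - 2)(t - 4)(t - 5) / [2] = (1/2)t^3 - (11/2)t^2 + 19t - 20
L_2(t) = (t - 2)(t - 3)(t - 5) / [-2] = -(1/2)t^3 + 5t^2 - (31/2)t + 15
L_3(t) = (t - 2)(t - 3)(t - 4) / [6] = (1/6)t^3 - (3/2)t^2 + (13/3)t - 4
P(t) = (-28)·L_0 + (-95)·L_1 + (-230)·L_2 + (-457)·L_3
Only the coefficient of t^2 is needed; take it from each L_i and combine:
(-28)·(2) + (-95)·(-11/2) + (-230)·(5) + (-457)·(-3/2) = 2

2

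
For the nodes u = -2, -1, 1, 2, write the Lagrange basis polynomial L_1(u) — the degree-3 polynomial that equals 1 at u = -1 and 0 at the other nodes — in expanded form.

L_1(u) = (1/6)u^3 - (1/6)u^2 - (2/3)u + 2/3

L_1(u) = (u + 2)(u - 1)(u - 2) / [(1)·(-2)·(-3)]
       = (u^3 - u^2 - 4u + 4) / (6)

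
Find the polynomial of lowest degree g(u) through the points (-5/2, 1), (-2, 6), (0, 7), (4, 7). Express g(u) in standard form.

L_0(u) = (u + 2)u(u - 4) / [-65/8] = -(8/65)u^3 + (16/65)u^2 + (64/65)u
L_1(u) = (u + 5/2)u(u - 4) / [6] = (1/6)u^3 - (1/4)u^2 - (5/3)u
L_2(u) = (u + 5/2)(u + 2)(u - 4) / [-20] = -(1/20)u^3 - (1/40)u^2 + (13/20)u + 1
L_3(u) = (u + 5/2)(u + 2)u / [156] = (1/156)u^3 + (3/104)u^2 + (5/156)u
g(u) = 1·L_0 + 6·L_1 + 7·L_2 + 7·L_3
  1·L_0(u) = -(8/65)u^3 + (16/65)u^2 + (64/65)u
  6·L_1(u) = u^3 - (3/2)u^2 - 10u
  7·L_2(u) = -(7/20)u^3 - (7/40)u^2 + (91/20)u + 7
  7·L_3(u) = (7/156)u^3 + (21/104)u^2 + (35/156)u
Adding term by term: (223/390)u^3 - (319/260)u^2 - (827/195)u + 7

g(u) = (223/390)u^3 - (319/260)u^2 - (827/195)u + 7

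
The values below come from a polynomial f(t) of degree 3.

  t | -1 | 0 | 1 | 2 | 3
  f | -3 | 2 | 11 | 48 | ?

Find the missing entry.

The 4 known values determine f uniquely (degree ≤ 3).
L_0(3) = (3)·(2)·(1)/[(-1)·(-2)·(-3)] = -1
L_1(3) = (4)·(2)·(1)/[(1)·(-1)·(-2)] = 4
L_2(3) = (4)·(3)·(1)/[(2)·(1)·(-1)] = -6
L_3(3) = (4)·(3)·(2)/[(3)·(2)·(1)] = 4
Sum: (-3)·(-1) + 2·(4) + 11·(-6) + 48·(4) = 137

137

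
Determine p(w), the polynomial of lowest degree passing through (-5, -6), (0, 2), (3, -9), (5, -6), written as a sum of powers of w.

Newton's divided differences:
p[-5,0] = (2 - (-6)) / (0 - (-5)) = 8/5
p[0,3] = (-9 - 2) / (3 - 0) = -11/3
p[3,5] = (-6 - (-9)) / (5 - 3) = 3/2
p[-5,0,3] = (-11/3 - 8/5) / (3 - (-5)) = -79/120
p[0,3,5] = (3/2 - (-11/3)) / (5 - 0) = 31/30
p[-5,0,3,5] = (31/30 - (-79/120)) / (5 - (-5)) = 203/1200
p(w) = -6 + (8/5)·(w + 5) + (-79/120)·(w + 5)w + (203/1200)·(w + 5)w(w - 3)
Expanding: p(w) = (203/1200)w^3 - (8/25)w^2 - (203/48)w + 2

p(w) = (203/1200)w^3 - (8/25)w^2 - (203/48)w + 2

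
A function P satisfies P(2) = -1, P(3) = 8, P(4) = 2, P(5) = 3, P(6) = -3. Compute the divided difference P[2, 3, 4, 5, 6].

-3/2

P[2,3] = (8 - (-1)) / (3 - 2) = 9
P[3,4] = (2 - 8) / (4 - 3) = -6
P[4,5] = (3 - 2) / (5 - 4) = 1
P[5,6] = (-3 - 3) / (6 - 5) = -6
P[2,3,4] = (-6 - 9) / (4 - 2) = -15/2
P[3,4,5] = (1 - (-6)) / (5 - 3) = 7/2
P[4,5,6] = (-6 - 1) / (6 - 4) = -7/2
P[2,3,4,5] = (7/2 - (-15/2)) / (5 - 2) = 11/3
P[3,4,5,6] = (-7/2 - 7/2) / (6 - 3) = -7/3
P[2,3,4,5,6] = (-7/3 - 11/3) / (6 - 2) = -3/2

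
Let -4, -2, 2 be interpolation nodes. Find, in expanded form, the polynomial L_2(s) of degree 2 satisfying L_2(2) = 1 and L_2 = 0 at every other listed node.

L_2(s) = (s + 4)(s + 2) / [(6)·(4)]
       = (s^2 + 6s + 8) / (24)

L_2(s) = (1/24)s^2 + (1/4)s + 1/3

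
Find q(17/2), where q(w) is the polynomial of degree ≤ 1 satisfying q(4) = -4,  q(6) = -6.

L_0(17/2) = (5/2)/[(-2)] = -5/4
L_1(17/2) = (9/2)/[(2)] = 9/4
Sum: (-4)·(-5/4) + (-6)·(9/4) = -17/2

-17/2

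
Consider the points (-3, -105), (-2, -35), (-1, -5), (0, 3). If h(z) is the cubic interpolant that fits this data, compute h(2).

Evaluate each Lagrange basis at z = 2:
L_0(2) = (4)·(3)·(2)/[(-1)·(-2)·(-3)] = -4
L_1(2) = (5)·(3)·(2)/[(1)·(-1)·(-2)] = 15
L_2(2) = (5)·(4)·(2)/[(2)·(1)·(-1)] = -20
L_3(2) = (5)·(4)·(3)/[(3)·(2)·(1)] = 10
Sum: (-105)·(-4) + (-35)·(15) + (-5)·(-20) + 3·(10) = 25

25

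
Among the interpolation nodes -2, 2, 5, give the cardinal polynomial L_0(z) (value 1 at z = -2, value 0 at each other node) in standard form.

L_0(z) = (1/28)z^2 - (1/4)z + 5/14

L_0(z) = (z - 2)(z - 5) / [(-4)·(-7)]
       = (z^2 - 7z + 10) / (28)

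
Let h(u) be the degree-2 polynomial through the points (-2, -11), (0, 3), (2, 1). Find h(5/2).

-2

Using Newton's divided-difference form:
h[-2,0] = (3 - (-11)) / (0 - (-2)) = 7
h[0,2] = (1 - 3) / (2 - 0) = -1
h[-2,0,2] = (-1 - 7) / (2 - (-2)) = -2
h(5/2) = -11 + 7·(9/2) + (-2)·(9/2)·(5/2) = -2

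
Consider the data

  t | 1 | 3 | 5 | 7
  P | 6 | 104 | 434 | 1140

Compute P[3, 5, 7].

P[3,5] = (434 - 104) / (5 - 3) = 165
P[5,7] = (1140 - 434) / (7 - 5) = 353
P[3,5,7] = (353 - 165) / (7 - 3) = 47

47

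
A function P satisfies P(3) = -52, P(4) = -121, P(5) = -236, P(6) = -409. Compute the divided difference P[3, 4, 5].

P[3,4] = (-121 - (-52)) / (4 - 3) = -69
P[4,5] = (-236 - (-121)) / (5 - 4) = -115
P[3,4,5] = (-115 - (-69)) / (5 - 3) = -23

-23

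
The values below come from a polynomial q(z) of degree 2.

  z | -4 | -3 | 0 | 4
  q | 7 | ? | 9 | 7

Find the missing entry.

63/8

The 3 known values determine q uniquely (degree ≤ 2).
Evaluate each Lagrange basis at z = -3:
L_0(-3) = (-3)·(-7)/[(-4)·(-8)] = 21/32
L_1(-3) = (1)·(-7)/[(4)·(-4)] = 7/16
L_2(-3) = (1)·(-3)/[(8)·(4)] = -3/32
Sum: 7·(21/32) + 9·(7/16) + 7·(-3/32) = 63/8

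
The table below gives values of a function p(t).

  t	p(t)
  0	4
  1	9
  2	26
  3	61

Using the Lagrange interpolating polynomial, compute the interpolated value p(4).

Evaluate each Lagrange basis at t = 4:
L_0(4) = (3)·(2)·(1)/[(-1)·(-2)·(-3)] = -1
L_1(4) = (4)·(2)·(1)/[(1)·(-1)·(-2)] = 4
L_2(4) = (4)·(3)·(1)/[(2)·(1)·(-1)] = -6
L_3(4) = (4)·(3)·(2)/[(3)·(2)·(1)] = 4
Sum: 4·(-1) + 9·(4) + 26·(-6) + 61·(4) = 120

120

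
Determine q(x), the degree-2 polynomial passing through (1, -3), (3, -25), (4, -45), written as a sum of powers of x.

q(x) = -3x^2 + x - 1

L_0(x) = (x - 3)(x - 4) / [6] = (1/6)x^2 - (7/6)x + 2
L_1(x) = (x - 1)(x - 4) / [-2] = -(1/2)x^2 + (5/2)x - 2
L_2(x) = (x - 1)(x - 3) / [3] = (1/3)x^2 - (4/3)x + 1
q(x) = (-3)·L_0 + (-25)·L_1 + (-45)·L_2
  (-3)·L_0(x) = -(1/2)x^2 + (7/2)x - 6
  (-25)·L_1(x) = (25/2)x^2 - (125/2)x + 50
  (-45)·L_2(x) = -15x^2 + 60x - 45
Adding term by term: -3x^2 + x - 1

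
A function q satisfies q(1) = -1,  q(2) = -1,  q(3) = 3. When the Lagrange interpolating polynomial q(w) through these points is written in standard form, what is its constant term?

3

Build the Lagrange basis polynomials:
L_0(w) = (w - 2)(w - 3) / [2] = (1/2)w^2 - (5/2)w + 3
L_1(w) = (w - 1)(w - 3) / [-1] = -w^2 + 4w - 3
L_2(w) = (w - 1)(w - 2) / [2] = (1/2)w^2 - (3/2)w + 1
q(w) = (-1)·L_0 + (-1)·L_1 + 3·L_2
Only the constant term is needed; take it from each L_i and combine:
(-1)·(3) + (-1)·(-3) + 3·(1) = 3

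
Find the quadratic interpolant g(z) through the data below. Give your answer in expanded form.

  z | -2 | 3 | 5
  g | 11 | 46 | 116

Build the Lagrange basis polynomials:
L_0(z) = (z - 3)(z - 5) / [35] = (1/35)z^2 - (8/35)z + 3/7
L_1(z) = (z + 2)(z - 5) / [-10] = -(1/10)z^2 + (3/10)z + 1
L_2(z) = (z + 2)(z - 3) / [14] = (1/14)z^2 - (1/14)z - 3/7
g(z) = 11·L_0 + 46·L_1 + 116·L_2
  11·L_0(z) = (11/35)z^2 - (88/35)z + 33/7
  46·L_1(z) = -(23/5)z^2 + (69/5)z + 46
  116·L_2(z) = (58/7)z^2 - (58/7)z - 348/7
Adding term by term: 4z^2 + 3z + 1

g(z) = 4z^2 + 3z + 1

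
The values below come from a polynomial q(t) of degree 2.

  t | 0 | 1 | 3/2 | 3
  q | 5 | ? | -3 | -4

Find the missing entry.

The 3 known values determine q uniquely (degree ≤ 2).
L_0(1) = (-1/2)·(-2)/[(-3/2)·(-3)] = 2/9
L_1(1) = (1)·(-2)/[(3/2)·(-3/2)] = 8/9
L_2(1) = (1)·(-1/2)/[(3)·(3/2)] = -1/9
Sum: 5·(2/9) + (-3)·(8/9) + (-4)·(-1/9) = -10/9

-10/9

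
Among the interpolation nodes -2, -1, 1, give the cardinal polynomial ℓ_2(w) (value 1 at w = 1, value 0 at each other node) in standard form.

ℓ_2(w) = (1/6)w^2 + (1/2)w + 1/3

ℓ_2(w) = (w + 2)(w + 1) / [(3)·(2)]
       = (w^2 + 3w + 2) / (6)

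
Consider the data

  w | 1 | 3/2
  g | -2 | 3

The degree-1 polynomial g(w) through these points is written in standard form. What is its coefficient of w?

10

Build the Lagrange basis polynomials:
L_0(w) = (w - 3/2) / [-1/2] = -2w + 3
L_1(w) = (w - 1) / [1/2] = 2w - 2
g(w) = (-2)·L_0 + 3·L_1
Only the coefficient of w is needed; take it from each L_i and combine:
(-2)·(-2) + 3·(2) = 10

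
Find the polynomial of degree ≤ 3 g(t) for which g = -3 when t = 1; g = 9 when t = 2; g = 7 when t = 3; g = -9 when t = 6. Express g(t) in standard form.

Build the Lagrange basis polynomials:
L_0(t) = (t - 2)(t - 3)(t - 6) / [-10] = -(1/10)t^3 + (11/10)t^2 - (18/5)t + 18/5
L_1(t) = (t - 1)(t - 3)(t - 6) / [4] = (1/4)t^3 - (5/2)t^2 + (27/4)t - 9/2
L_2(t) = (t - 1)(t - 2)(t - 6) / [-6] = -(1/6)t^3 + (3/2)t^2 - (10/3)t + 2
L_3(t) = (t - 1)(t - 2)(t - 3) / [60] = (1/60)t^3 - (1/10)t^2 + (11/60)t - 1/10
g(t) = (-3)·L_0 + 9·L_1 + 7·L_2 + (-9)·L_3
  (-3)·L_0(t) = (3/10)t^3 - (33/10)t^2 + (54/5)t - 54/5
  9·L_1(t) = (9/4)t^3 - (45/2)t^2 + (243/4)t - 81/2
  7·L_2(t) = -(7/6)t^3 + (21/2)t^2 - (70/3)t + 14
  (-9)·L_3(t) = -(3/20)t^3 + (9/10)t^2 - (33/20)t + 9/10
Adding term by term: (37/30)t^3 - (72/5)t^2 + (1397/30)t - 182/5

g(t) = (37/30)t^3 - (72/5)t^2 + (1397/30)t - 182/5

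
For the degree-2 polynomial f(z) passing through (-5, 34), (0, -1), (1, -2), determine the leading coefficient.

Build the Lagrange basis polynomials:
L_0(z) = z(z - 1) / [30] = (1/30)z^2 - (1/30)z
L_1(z) = (z + 5)(z - 1) / [-5] = -(1/5)z^2 - (4/5)z + 1
L_2(z) = (z + 5)z / [6] = (1/6)z^2 + (5/6)z
f(z) = 34·L_0 + (-1)·L_1 + (-2)·L_2
Only the coefficient of z^2 is needed; take it from each L_i and combine:
34·(1/30) + (-1)·(-1/5) + (-2)·(1/6) = 1

1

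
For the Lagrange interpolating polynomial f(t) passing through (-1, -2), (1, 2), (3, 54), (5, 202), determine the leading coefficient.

1

Build the Lagrange basis polynomials:
L_0(t) = (t - 1)(t - 3)(t - 5) / [-48] = -(1/48)t^3 + (3/16)t^2 - (23/48)t + 5/16
L_1(t) = (t + 1)(t - 3)(t - 5) / [16] = (1/16)t^3 - (7/16)t^2 + (7/16)t + 15/16
L_2(t) = (t + 1)(t - 1)(t - 5) / [-16] = -(1/16)t^3 + (5/16)t^2 + (1/16)t - 5/16
L_3(t) = (t + 1)(t - 1)(t - 3) / [48] = (1/48)t^3 - (1/16)t^2 - (1/48)t + 1/16
f(t) = (-2)·L_0 + 2·L_1 + 54·L_2 + 202·L_3
Only the coefficient of t^3 is needed; take it from each L_i and combine:
(-2)·(-1/48) + 2·(1/16) + 54·(-1/16) + 202·(1/48) = 1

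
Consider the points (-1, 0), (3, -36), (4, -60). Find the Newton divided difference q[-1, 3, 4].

-3

q[-1,3] = (-36 - 0) / (3 - (-1)) = -9
q[3,4] = (-60 - (-36)) / (4 - 3) = -24
q[-1,3,4] = (-24 - (-9)) / (4 - (-1)) = -3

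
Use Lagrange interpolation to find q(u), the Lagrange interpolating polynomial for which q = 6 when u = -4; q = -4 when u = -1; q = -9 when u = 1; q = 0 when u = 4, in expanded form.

q(u) = (7/60)u^3 + (19/30)u^2 - (157/60)u - 107/15

Build the Lagrange basis polynomials:
L_0(u) = (u + 1)(u - 1)(u - 4) / [-120] = -(1/120)u^3 + (1/30)u^2 + (1/120)u - 1/30
L_1(u) = (u + 4)(u - 1)(u - 4) / [30] = (1/30)u^3 - (1/30)u^2 - (8/15)u + 8/15
L_2(u) = (u + 4)(u + 1)(u - 4) / [-30] = -(1/30)u^3 - (1/30)u^2 + (8/15)u + 8/15
L_3(u) = (u + 4)(u + 1)(u - 1) / [120] = (1/120)u^3 + (1/30)u^2 - (1/120)u - 1/30
q(u) = 6·L_0 + (-4)·L_1 + (-9)·L_2 + 0·L_3
  6·L_0(u) = -(1/20)u^3 + (1/5)u^2 + (1/20)u - 1/5
  (-4)·L_1(u) = -(2/15)u^3 + (2/15)u^2 + (32/15)u - 32/15
  (-9)·L_2(u) = (3/10)u^3 + (3/10)u^2 - (24/5)u - 24/5
  0·L_3(u) = 0
Adding term by term: (7/60)u^3 + (19/30)u^2 - (157/60)u - 107/15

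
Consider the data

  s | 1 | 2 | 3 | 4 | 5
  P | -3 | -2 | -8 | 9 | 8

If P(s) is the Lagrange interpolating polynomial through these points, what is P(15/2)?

-125821/128

L_0(15/2) = (11/2)·(9/2)·(7/2)·(5/2)/[(-1)·(-2)·(-3)·(-4)] = 1155/128
L_1(15/2) = (13/2)·(9/2)·(7/2)·(5/2)/[(1)·(-1)·(-2)·(-3)] = -1365/32
L_2(15/2) = (13/2)·(11/2)·(7/2)·(5/2)/[(2)·(1)·(-1)·(-2)] = 5005/64
L_3(15/2) = (13/2)·(11/2)·(9/2)·(5/2)/[(3)·(2)·(1)·(-1)] = -2145/32
L_4(15/2) = (13/2)·(11/2)·(9/2)·(7/2)/[(4)·(3)·(2)·(1)] = 3003/128
Sum: (-3)·(1155/128) + (-2)·(-1365/32) + (-8)·(5005/64) + 9·(-2145/32) + 8·(3003/128) = -125821/128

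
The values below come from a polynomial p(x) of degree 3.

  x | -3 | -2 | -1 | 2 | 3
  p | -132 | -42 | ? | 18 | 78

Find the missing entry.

-6

The 4 known values determine p uniquely (degree ≤ 3).
Evaluate each Lagrange basis at x = -1:
L_0(-1) = (1)·(-3)·(-4)/[(-1)·(-5)·(-6)] = -2/5
L_1(-1) = (2)·(-3)·(-4)/[(1)·(-4)·(-5)] = 6/5
L_2(-1) = (2)·(1)·(-4)/[(5)·(4)·(-1)] = 2/5
L_3(-1) = (2)·(1)·(-3)/[(6)·(5)·(1)] = -1/5
Sum: (-132)·(-2/5) + (-42)·(6/5) + 18·(2/5) + 78·(-1/5) = -6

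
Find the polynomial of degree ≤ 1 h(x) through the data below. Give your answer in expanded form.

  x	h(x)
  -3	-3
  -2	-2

Build the Lagrange basis polynomials:
L_0(x) = (x + 2) / [-1] = -x - 2
L_1(x) = (x + 3) / [1] = x + 3
h(x) = (-3)·L_0 + (-2)·L_1
  (-3)·L_0(x) = 3x + 6
  (-2)·L_1(x) = -2x - 6
Adding term by term: x

h(x) = x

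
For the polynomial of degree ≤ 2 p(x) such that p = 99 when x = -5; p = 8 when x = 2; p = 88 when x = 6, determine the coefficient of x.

L_0(x) = (x - 2)(x - 6) / [77] = (1/77)x^2 - (8/77)x + 12/77
L_1(x) = (x + 5)(x - 6) / [-28] = -(1/28)x^2 + (1/28)x + 15/14
L_2(x) = (x + 5)(x - 2) / [44] = (1/44)x^2 + (3/44)x - 5/22
p(x) = 99·L_0 + 8·L_1 + 88·L_2
Only the coefficient of x is needed; take it from each L_i and combine:
99·(-8/77) + 8·(1/28) + 88·(3/44) = -4

-4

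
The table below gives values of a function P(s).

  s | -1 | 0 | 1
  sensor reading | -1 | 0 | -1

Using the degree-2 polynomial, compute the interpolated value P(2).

L_0(2) = (2)·(1)/[(-1)·(-2)] = 1
L_1(2) = (3)·(1)/[(1)·(-1)] = -3
L_2(2) = (3)·(2)/[(2)·(1)] = 3
Sum: (-1)·(1) + 0 + (-1)·(3) = -4

-4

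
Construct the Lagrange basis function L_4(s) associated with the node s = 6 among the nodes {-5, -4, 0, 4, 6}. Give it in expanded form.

L_4(s) = (1/1320)s^4 + (1/264)s^3 - (2/165)s^2 - (2/33)s

L_4(s) = (s + 5)(s + 4)s(s - 4) / [(11)·(10)·(6)·(2)]
       = (s^4 + 5s^3 - 16s^2 - 80s) / (1320)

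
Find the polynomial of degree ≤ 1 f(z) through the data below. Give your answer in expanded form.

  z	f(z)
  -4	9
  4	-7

f(z) = -2z + 1

Build the Lagrange basis polynomials:
L_0(z) = (z - 4) / [-8] = -(1/8)z + 1/2
L_1(z) = (z + 4) / [8] = (1/8)z + 1/2
f(z) = 9·L_0 + (-7)·L_1
  9·L_0(z) = -(9/8)z + 9/2
  (-7)·L_1(z) = -(7/8)z - 7/2
Adding term by term: -2z + 1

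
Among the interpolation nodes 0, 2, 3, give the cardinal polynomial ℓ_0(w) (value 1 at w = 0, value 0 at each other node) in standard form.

ℓ_0(w) = (1/6)w^2 - (5/6)w + 1

ℓ_0(w) = (w - 2)(w - 3) / [(-2)·(-3)]
       = (w^2 - 5w + 6) / (6)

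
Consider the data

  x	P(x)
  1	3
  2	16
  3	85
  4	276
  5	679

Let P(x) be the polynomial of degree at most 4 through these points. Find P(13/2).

L_0(13/2) = (9/2)·(7/2)·(5/2)·(3/2)/[(-1)·(-2)·(-3)·(-4)] = 315/128
L_1(13/2) = (11/2)·(7/2)·(5/2)·(3/2)/[(1)·(-1)·(-2)·(-3)] = -385/32
L_2(13/2) = (11/2)·(9/2)·(5/2)·(3/2)/[(2)·(1)·(-1)·(-2)] = 1485/64
L_3(13/2) = (11/2)·(9/2)·(7/2)·(3/2)/[(3)·(2)·(1)·(-1)] = -693/32
L_4(13/2) = (11/2)·(9/2)·(7/2)·(5/2)/[(4)·(3)·(2)·(1)] = 1155/128
Sum: 3·(315/128) + 16·(-385/32) + 85·(1485/64) + 276·(-693/32) + 679·(1155/128) = 30991/16

30991/16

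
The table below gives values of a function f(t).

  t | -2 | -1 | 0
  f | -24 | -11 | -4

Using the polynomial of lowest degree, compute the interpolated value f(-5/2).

-131/4

Using Newton's divided-difference form:
f[-2,-1] = (-11 - (-24)) / (-1 - (-2)) = 13
f[-1,0] = (-4 - (-11)) / (0 - (-1)) = 7
f[-2,-1,0] = (7 - 13) / (0 - (-2)) = -3
f(-5/2) = -24 + 13·(-1/2) + (-3)·(-1/2)·(-3/2) = -131/4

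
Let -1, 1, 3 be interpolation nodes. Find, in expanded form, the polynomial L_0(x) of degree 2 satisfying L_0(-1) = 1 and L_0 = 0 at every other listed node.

L_0(x) = (1/8)x^2 - (1/2)x + 3/8

L_0(x) = (x - 1)(x - 3) / [(-2)·(-4)]
       = (x^2 - 4x + 3) / (8)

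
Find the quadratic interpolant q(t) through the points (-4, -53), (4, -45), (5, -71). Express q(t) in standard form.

q(t) = -3t^2 + t - 1

Build the Lagrange basis polynomials:
L_0(t) = (t - 4)(t - 5) / [72] = (1/72)t^2 - (1/8)t + 5/18
L_1(t) = (t + 4)(t - 5) / [-8] = -(1/8)t^2 + (1/8)t + 5/2
L_2(t) = (t + 4)(t - 4) / [9] = (1/9)t^2 - 16/9
q(t) = (-53)·L_0 + (-45)·L_1 + (-71)·L_2
  (-53)·L_0(t) = -(53/72)t^2 + (53/8)t - 265/18
  (-45)·L_1(t) = (45/8)t^2 - (45/8)t - 225/2
  (-71)·L_2(t) = -(71/9)t^2 + 1136/9
Adding term by term: -3t^2 + t - 1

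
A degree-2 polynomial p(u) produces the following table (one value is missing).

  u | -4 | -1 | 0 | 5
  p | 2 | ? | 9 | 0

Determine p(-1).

253/30

The 3 known values determine p uniquely (degree ≤ 2).
Evaluate each Lagrange basis at u = -1:
L_0(-1) = (-1)·(-6)/[(-4)·(-9)] = 1/6
L_1(-1) = (3)·(-6)/[(4)·(-5)] = 9/10
L_2(-1) = (3)·(-1)/[(9)·(5)] = -1/15
Sum: 2·(1/6) + 9·(9/10) + 0 = 253/30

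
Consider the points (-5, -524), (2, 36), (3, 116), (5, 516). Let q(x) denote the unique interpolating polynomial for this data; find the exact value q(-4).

Using Newton's divided-difference form:
q[-5,2] = (36 - (-524)) / (2 - (-5)) = 80
q[2,3] = (116 - 36) / (3 - 2) = 80
q[3,5] = (516 - 116) / (5 - 3) = 200
q[-5,2,3] = (80 - 80) / (3 - (-5)) = 0
q[2,3,5] = (200 - 80) / (5 - 2) = 40
q[-5,2,3,5] = (40 - 0) / (5 - (-5)) = 4
q(-4) = -524 + 80·(1) + 0·(1)·(-6) + 4·(1)·(-6)·(-7) = -276

-276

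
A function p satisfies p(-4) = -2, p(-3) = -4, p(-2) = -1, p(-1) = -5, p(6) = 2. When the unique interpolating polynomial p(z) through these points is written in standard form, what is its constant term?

Build the Lagrange basis polynomials:
L_0(z) = (z + 3)(z + 2)(z + 1)(z - 6) / [60] = (1/60)z^4 - (5/12)z^2 - z - 3/5
L_1(z) = (z + 4)(z + 2)(z + 1)(z - 6) / [-18] = -(1/18)z^4 - (1/18)z^3 + (14/9)z^2 + (38/9)z + 8/3
L_2(z) = (z + 4)(z + 3)(z + 1)(z - 6) / [16] = (1/16)z^4 + (1/8)z^3 - (29/16)z^2 - (51/8)z - 9/2
L_3(z) = (z + 4)(z + 3)(z + 2)(z - 6) / [-42] = -(1/42)z^4 - (1/14)z^3 + (2/3)z^2 + (22/7)z + 24/7
L_4(z) = (z + 4)(z + 3)(z + 2)(z + 1) / [5040] = (1/5040)z^4 + (1/504)z^3 + (1/144)z^2 + (5/504)z + 1/210
p(z) = (-2)·L_0 + (-4)·L_1 + (-1)·L_2 + (-5)·L_3 + 2·L_4
Only the constant term is needed; take it from each L_i and combine:
(-2)·(-3/5) + (-4)·(8/3) + (-1)·(-9/2) + (-5)·(24/7) + 2·(1/210) = -221/10

-221/10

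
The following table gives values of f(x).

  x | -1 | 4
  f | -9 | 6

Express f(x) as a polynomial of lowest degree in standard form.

L_0(x) = (x - 4) / [-5] = -(1/5)x + 4/5
L_1(x) = (x + 1) / [5] = (1/5)x + 1/5
f(x) = (-9)·L_0 + 6·L_1
  (-9)·L_0(x) = (9/5)x - 36/5
  6·L_1(x) = (6/5)x + 6/5
Adding term by term: 3x - 6

f(x) = 3x - 6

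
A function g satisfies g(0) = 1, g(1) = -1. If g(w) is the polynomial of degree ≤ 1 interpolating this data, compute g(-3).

7

Evaluate each Lagrange basis at w = -3:
L_0(-3) = (-4)/[(-1)] = 4
L_1(-3) = (-3)/[(1)] = -3
Sum: 1·(4) + (-1)·(-3) = 7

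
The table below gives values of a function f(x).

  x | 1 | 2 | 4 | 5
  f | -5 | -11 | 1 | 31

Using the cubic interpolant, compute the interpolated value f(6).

Evaluate each Lagrange basis at x = 6:
L_0(6) = (4)·(2)·(1)/[(-1)·(-3)·(-4)] = -2/3
L_1(6) = (5)·(2)·(1)/[(1)·(-2)·(-3)] = 5/3
L_2(6) = (5)·(4)·(1)/[(3)·(2)·(-1)] = -10/3
L_3(6) = (5)·(4)·(2)/[(4)·(3)·(1)] = 10/3
Sum: (-5)·(-2/3) + (-11)·(5/3) + 1·(-10/3) + 31·(10/3) = 85

85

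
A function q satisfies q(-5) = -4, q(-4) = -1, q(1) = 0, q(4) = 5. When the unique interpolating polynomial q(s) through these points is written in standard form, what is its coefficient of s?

-73/180

Build the Lagrange basis polynomials:
L_0(s) = (s + 4)(s - 1)(s - 4) / [-54] = -(1/54)s^3 + (1/54)s^2 + (8/27)s - 8/27
L_1(s) = (s + 5)(s - 1)(s - 4) / [40] = (1/40)s^3 - (21/40)s + 1/2
L_2(s) = (s + 5)(s + 4)(s - 4) / [-90] = -(1/90)s^3 - (1/18)s^2 + (8/45)s + 8/9
L_3(s) = (s + 5)(s + 4)(s - 1) / [216] = (1/216)s^3 + (1/27)s^2 + (11/216)s - 5/54
q(s) = (-4)·L_0 + (-1)·L_1 + 0·L_2 + 5·L_3
Only the coefficient of s is needed; take it from each L_i and combine:
(-4)·(8/27) + (-1)·(-21/40) + 0·(8/45) + 5·(11/216) = -73/180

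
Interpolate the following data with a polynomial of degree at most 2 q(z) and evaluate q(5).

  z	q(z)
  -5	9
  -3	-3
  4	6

L_0(5) = (8)·(1)/[(-2)·(-9)] = 4/9
L_1(5) = (10)·(1)/[(2)·(-7)] = -5/7
L_2(5) = (10)·(8)/[(9)·(7)] = 80/63
Sum: 9·(4/9) + (-3)·(-5/7) + 6·(80/63) = 289/21

289/21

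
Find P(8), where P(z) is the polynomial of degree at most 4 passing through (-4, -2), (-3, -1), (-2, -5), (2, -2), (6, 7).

-167/2

L_0(8) = (11)·(10)·(6)·(2)/[(-1)·(-2)·(-6)·(-10)] = 11
L_1(8) = (12)·(10)·(6)·(2)/[(1)·(-1)·(-5)·(-9)] = -32
L_2(8) = (12)·(11)·(6)·(2)/[(2)·(1)·(-4)·(-8)] = 99/4
L_3(8) = (12)·(11)·(10)·(2)/[(6)·(5)·(4)·(-4)] = -11/2
L_4(8) = (12)·(11)·(10)·(6)/[(10)·(9)·(8)·(4)] = 11/4
Sum: (-2)·(11) + (-1)·(-32) + (-5)·(99/4) + (-2)·(-11/2) + 7·(11/4) = -167/2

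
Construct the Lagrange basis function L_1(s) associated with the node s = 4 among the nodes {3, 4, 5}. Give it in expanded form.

L_1(s) = (s - 3)(s - 5) / [(1)·(-1)]
       = (s^2 - 8s + 15) / (-1)

L_1(s) = -s^2 + 8s - 15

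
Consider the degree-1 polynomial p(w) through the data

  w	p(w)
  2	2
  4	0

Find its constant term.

4

L_0(w) = (w - 4) / [-2] = -(1/2)w + 2
L_1(w) = (w - 2) / [2] = (1/2)w - 1
p(w) = 2·L_0 + 0·L_1
Only the constant term is needed; take it from each L_i and combine:
2·(2) + 0·(-1) = 4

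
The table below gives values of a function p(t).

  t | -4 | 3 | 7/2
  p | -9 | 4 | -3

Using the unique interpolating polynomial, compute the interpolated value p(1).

Evaluate each Lagrange basis at t = 1:
L_0(1) = (-2)·(-5/2)/[(-7)·(-15/2)] = 2/21
L_1(1) = (5)·(-5/2)/[(7)·(-1/2)] = 25/7
L_2(1) = (5)·(-2)/[(15/2)·(1/2)] = -8/3
Sum: (-9)·(2/21) + 4·(25/7) + (-3)·(-8/3) = 150/7

150/7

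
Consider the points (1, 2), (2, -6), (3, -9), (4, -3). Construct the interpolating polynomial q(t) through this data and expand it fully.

q(t) = (2/3)t^3 - (3/2)t^2 - (49/6)t + 11

Newton's divided differences:
q[1,2] = (-6 - 2) / (2 - 1) = -8
q[2,3] = (-9 - (-6)) / (3 - 2) = -3
q[3,4] = (-3 - (-9)) / (4 - 3) = 6
q[1,2,3] = (-3 - (-8)) / (3 - 1) = 5/2
q[2,3,4] = (6 - (-3)) / (4 - 2) = 9/2
q[1,2,3,4] = (9/2 - 5/2) / (4 - 1) = 2/3
q(t) = 2 + (-8)·(t - 1) + (5/2)·(t - 1)(t - 2) + (2/3)·(t - 1)(t - 2)(t - 3)
Expanding: q(t) = (2/3)t^3 - (3/2)t^2 - (49/6)t + 11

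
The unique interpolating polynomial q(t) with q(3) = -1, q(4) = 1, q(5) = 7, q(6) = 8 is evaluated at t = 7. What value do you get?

Using Newton's divided-difference form:
q[3,4] = (1 - (-1)) / (4 - 3) = 2
q[4,5] = (7 - 1) / (5 - 4) = 6
q[5,6] = (8 - 7) / (6 - 5) = 1
q[3,4,5] = (6 - 2) / (5 - 3) = 2
q[4,5,6] = (1 - 6) / (6 - 4) = -5/2
q[3,4,5,6] = (-5/2 - 2) / (6 - 3) = -3/2
q(7) = -1 + 2·(4) + 2·(4)·(3) + (-3/2)·(4)·(3)·(2) = -5

-5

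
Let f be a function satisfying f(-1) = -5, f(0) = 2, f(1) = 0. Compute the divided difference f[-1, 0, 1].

-9/2

f[-1,0] = (2 - (-5)) / (0 - (-1)) = 7
f[0,1] = (0 - 2) / (1 - 0) = -2
f[-1,0,1] = (-2 - 7) / (1 - (-1)) = -9/2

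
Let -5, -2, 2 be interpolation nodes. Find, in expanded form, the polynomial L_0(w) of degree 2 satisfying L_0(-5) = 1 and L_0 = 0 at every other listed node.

L_0(w) = (1/21)w^2 - 4/21

L_0(w) = (w + 2)(w - 2) / [(-3)·(-7)]
       = (w^2 - 4) / (21)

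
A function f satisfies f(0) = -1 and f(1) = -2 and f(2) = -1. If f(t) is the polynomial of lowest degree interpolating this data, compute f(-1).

Using Newton's divided-difference form:
f[0,1] = (-2 - (-1)) / (1 - 0) = -1
f[1,2] = (-1 - (-2)) / (2 - 1) = 1
f[0,1,2] = (1 - (-1)) / (2 - 0) = 1
f(-1) = -1 + (-1)·(-1) + 1·(-1)·(-2) = 2

2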